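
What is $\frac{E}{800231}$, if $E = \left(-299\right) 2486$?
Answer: $- \frac{743314}{800231} \approx -0.92887$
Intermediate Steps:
$E = -743314$
$\frac{E}{800231} = - \frac{743314}{800231}$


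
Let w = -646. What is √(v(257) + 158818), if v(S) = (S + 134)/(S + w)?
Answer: √24032346479/389 ≈ 398.52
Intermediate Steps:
v(S) = (134 + S)/(-646 + S) (v(S) = (S + 134)/(S - 646) = (134 + S)/(-646 + S))
√(v(257) + 158818) = √((134 + 257)/(-646 + 257) + 158818) = √(391/(-389) + 158818) = √(-1/389*391 + 158818) = √(-391/389 + 158818) = √(61779811/389) = √24032346479/389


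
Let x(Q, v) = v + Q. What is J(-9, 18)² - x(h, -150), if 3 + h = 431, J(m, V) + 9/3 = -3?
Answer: -242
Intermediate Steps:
J(m, V) = -6 (J(m, V) = -3 - 3 = -6)
h = 428 (h = -3 + 431 = 428)
x(Q, v) = Q + v
J(-9, 18)² - x(h, -150) = (-6)² - (428 - 150) = 36 - 1*278 = 36 - 278 = -242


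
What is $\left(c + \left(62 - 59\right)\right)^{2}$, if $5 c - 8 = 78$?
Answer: $\frac{10201}{25} \approx 408.04$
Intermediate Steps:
$c = \frac{86}{5}$ ($c = \frac{8}{5} + \frac{1}{5} \cdot 78 = \frac{8}{5} + \frac{78}{5} = \frac{86}{5} \approx 17.2$)
$\left(c + \left(62 - 59\right)\right)^{2} = \left(\frac{86}{5} + \left(62 - 59\right)\right)^{2} = \left(\frac{86}{5} + 3\right)^{2} = \left(\frac{101}{5}\right)^{2} = \frac{10201}{25}$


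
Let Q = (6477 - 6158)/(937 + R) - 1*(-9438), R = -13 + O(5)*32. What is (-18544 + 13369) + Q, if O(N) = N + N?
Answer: 5303491/1244 ≈ 4263.3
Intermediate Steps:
O(N) = 2*N
R = 307 (R = -13 + (2*5)*32 = -13 + 10*32 = -13 + 320 = 307)
Q = 11741191/1244 (Q = (6477 - 6158)/(937 + 307) - 1*(-9438) = 319/1244 + 9438 = 11741191/1244 ≈ 9438.3)
(-18544 + 13369) + Q = (-18544 + 13369) + 11741191/1244 = -5175 + 11741191/1244 = 5303491/1244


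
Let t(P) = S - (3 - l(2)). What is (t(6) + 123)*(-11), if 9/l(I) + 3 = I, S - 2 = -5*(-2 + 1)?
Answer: -1298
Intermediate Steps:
S = 7 (S = 2 - 5*(-2 + 1) = 2 - 5*(-1) = 2 + 5 = 7)
l(I) = 9/(-3 + I)
t(P) = -5 (t(P) = 7 - (3 - 9/(-3 + 2)) = 7 - (3 - 9/(-1)) = 7 - (3 - 9*(-1)) = 7 - (3 - 1*(-9)) = 7 - (3 + 9) = 7 - 1*12 = 7 - 12 = -5)
(t(6) + 123)*(-11) = (-5 + 123)*(-11) = 118*(-11) = -1298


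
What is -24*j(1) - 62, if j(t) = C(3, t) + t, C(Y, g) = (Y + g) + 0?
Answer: -182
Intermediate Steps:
C(Y, g) = Y + g
j(t) = 3 + 2*t (j(t) = (3 + t) + t = 3 + 2*t)
-24*j(1) - 62 = -24*(3 + 2*1) - 62 = -24*(3 + 2) - 62 = -24*5 - 62 = -120 - 62 = -182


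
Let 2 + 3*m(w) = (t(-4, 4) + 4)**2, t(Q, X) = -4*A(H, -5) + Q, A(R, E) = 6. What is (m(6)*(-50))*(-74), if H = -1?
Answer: 2123800/3 ≈ 7.0793e+5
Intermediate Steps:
t(Q, X) = -24 + Q (t(Q, X) = -4*6 + Q = -24 + Q)
m(w) = 574/3 (m(w) = -2/3 + ((-24 - 4) + 4)**2/3 = -2/3 + (-28 + 4)**2/3 = -2/3 + (1/3)*(-24)**2 = -2/3 + (1/3)*576 = -2/3 + 192 = 574/3)
(m(6)*(-50))*(-74) = ((574/3)*(-50))*(-74) = -28700/3*(-74) = 2123800/3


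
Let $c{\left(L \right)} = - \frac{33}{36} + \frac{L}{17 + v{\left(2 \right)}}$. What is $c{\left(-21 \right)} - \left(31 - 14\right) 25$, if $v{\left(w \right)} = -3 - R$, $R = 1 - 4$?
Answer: $- \frac{87139}{204} \approx -427.15$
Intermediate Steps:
$R = -3$ ($R = 1 - 4 = -3$)
$v{\left(w \right)} = 0$ ($v{\left(w \right)} = -3 - -3 = -3 + 3 = 0$)
$c{\left(L \right)} = - \frac{11}{12} + \frac{L}{17}$ ($c{\left(L \right)} = - \frac{33}{36} + \frac{L}{17 + 0} = \left(-33\right) \frac{1}{36} + \frac{L}{17} = - \frac{11}{12} + L \frac{1}{17} = - \frac{11}{12} + \frac{L}{17}$)
$c{\left(-21 \right)} - \left(31 - 14\right) 25 = \left(- \frac{11}{12} + \frac{1}{17} \left(-21\right)\right) - \left(31 - 14\right) 25 = \left(- \frac{11}{12} - \frac{21}{17}\right) - \left(31 + \left(\left(-4 + 4\right) - 14\right)\right) 25 = - \frac{439}{204} - \left(31 + \left(0 - 14\right)\right) 25 = - \frac{439}{204} - \left(31 - 14\right) 25 = - \frac{439}{204} - 17 \cdot 25 = - \frac{439}{204} - 425 = - \frac{87139}{204}$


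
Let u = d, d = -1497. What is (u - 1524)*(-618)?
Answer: 1866978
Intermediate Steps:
u = -1497
(u - 1524)*(-618) = (-1497 - 1524)*(-618) = -3021*(-618) = 1866978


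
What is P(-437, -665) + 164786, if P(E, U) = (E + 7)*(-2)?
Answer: 165646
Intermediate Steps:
P(E, U) = -14 - 2*E (P(E, U) = (7 + E)*(-2) = -14 - 2*E)
P(-437, -665) + 164786 = (-14 - 2*(-437)) + 164786 = (-14 + 874) + 164786 = 860 + 164786 = 165646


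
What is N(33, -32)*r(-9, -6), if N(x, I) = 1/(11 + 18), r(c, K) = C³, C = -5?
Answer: -125/29 ≈ -4.3103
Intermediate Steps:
r(c, K) = -125 (r(c, K) = (-5)³ = -125)
N(x, I) = 1/29
N(33, -32)*r(-9, -6) = (1/29)*(-125) = -125/29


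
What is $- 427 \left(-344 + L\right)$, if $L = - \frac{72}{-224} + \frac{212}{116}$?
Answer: $\frac{16932563}{116} \approx 1.4597 \cdot 10^{5}$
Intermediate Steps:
$L = \frac{1745}{812}$ ($L = \left(-72\right) \left(- \frac{1}{224}\right) + 212 \cdot \frac{1}{116} = \frac{9}{28} + \frac{53}{29} = \frac{1745}{812} \approx 2.149$)
$- 427 \left(-344 + L\right) = - 427 \left(-344 + \frac{1745}{812}\right) = \left(-427\right) \left(- \frac{277583}{812}\right) = \frac{16932563}{116}$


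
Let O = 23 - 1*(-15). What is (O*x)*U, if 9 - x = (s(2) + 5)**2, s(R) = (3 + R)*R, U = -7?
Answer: 57456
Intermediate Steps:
s(R) = R*(3 + R)
x = -216 (x = 9 - (2*(3 + 2) + 5)**2 = 9 - (2*5 + 5)**2 = 9 - (10 + 5)**2 = 9 - 1*15**2 = 9 - 1*225 = 9 - 225 = -216)
O = 38 (O = 23 + 15 = 38)
(O*x)*U = (38*(-216))*(-7) = -8208*(-7) = 57456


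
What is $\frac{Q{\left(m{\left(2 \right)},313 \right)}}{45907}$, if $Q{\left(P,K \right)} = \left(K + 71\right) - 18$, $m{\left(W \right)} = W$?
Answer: $\frac{366}{45907} \approx 0.0079726$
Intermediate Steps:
$Q{\left(P,K \right)} = 53 + K$ ($Q{\left(P,K \right)} = \left(71 + K\right) - 18 = 53 + K$)
$\frac{Q{\left(m{\left(2 \right)},313 \right)}}{45907} = \frac{53 + 313}{45907} = 366 \cdot \frac{1}{45907} = \frac{366}{45907}$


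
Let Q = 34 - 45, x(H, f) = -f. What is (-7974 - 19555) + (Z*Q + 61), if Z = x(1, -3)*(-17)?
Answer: -26907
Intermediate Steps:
Q = -11
Z = -51 (Z = -1*(-3)*(-17) = 3*(-17) = -51)
(-7974 - 19555) + (Z*Q + 61) = (-7974 - 19555) + (-51*(-11) + 61) = -27529 + (561 + 61) = -27529 + 622 = -26907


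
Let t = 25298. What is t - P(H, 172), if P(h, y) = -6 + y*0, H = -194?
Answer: 25304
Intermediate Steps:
P(h, y) = -6 (P(h, y) = -6 + 0 = -6)
t - P(H, 172) = 25298 - 1*(-6) = 25298 + 6 = 25304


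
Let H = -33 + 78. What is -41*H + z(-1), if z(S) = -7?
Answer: -1852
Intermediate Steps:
H = 45
-41*H + z(-1) = -41*45 - 7 = -1845 - 7 = -1852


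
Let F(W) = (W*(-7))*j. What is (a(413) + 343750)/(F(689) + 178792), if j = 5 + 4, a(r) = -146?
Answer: 343604/135385 ≈ 2.5380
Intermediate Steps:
j = 9
F(W) = -63*W (F(W) = (W*(-7))*9 = -7*W*9 = -63*W)
(a(413) + 343750)/(F(689) + 178792) = (-146 + 343750)/(-63*689 + 178792) = 343604/(-43407 + 178792) = 343604/135385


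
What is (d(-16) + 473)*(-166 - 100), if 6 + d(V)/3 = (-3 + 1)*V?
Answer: -146566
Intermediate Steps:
d(V) = -18 - 6*V (d(V) = -18 + 3*((-3 + 1)*V) = -18 + 3*(-2*V) = -18 - 6*V)
(d(-16) + 473)*(-166 - 100) = ((-18 - 6*(-16)) + 473)*(-166 - 100) = ((-18 + 96) + 473)*(-266) = (78 + 473)*(-266) = 551*(-266) = -146566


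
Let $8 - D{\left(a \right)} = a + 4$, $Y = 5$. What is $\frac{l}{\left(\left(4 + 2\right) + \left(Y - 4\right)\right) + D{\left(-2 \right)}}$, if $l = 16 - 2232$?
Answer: $- \frac{2216}{13} \approx -170.46$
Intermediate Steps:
$D{\left(a \right)} = 4 - a$ ($D{\left(a \right)} = 8 - \left(a + 4\right) = 8 - \left(4 + a\right) = 4 - a$)
$l = -2216$ ($l = 16 - 2232 = -2216$)
$\frac{l}{\left(\left(4 + 2\right) + \left(Y - 4\right)\right) + D{\left(-2 \right)}} = - \frac{2216}{\left(\left(4 + 2\right) + \left(5 - 4\right)\right) + \left(4 - -2\right)} = - \frac{2216}{\left(6 + 1\right) + \left(4 + 2\right)} = - \frac{2216}{7 + 6} = - \frac{2216}{13}$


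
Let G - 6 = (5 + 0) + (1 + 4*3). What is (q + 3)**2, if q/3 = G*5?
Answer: 131769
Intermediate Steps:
G = 24 (G = 6 + ((5 + 0) + (1 + 4*3)) = 6 + (5 + (1 + 12)) = 6 + (5 + 13) = 6 + 18 = 24)
q = 360 (q = 3*(24*5) = 3*120 = 360)
(q + 3)**2 = (360 + 3)**2 = 363**2 = 131769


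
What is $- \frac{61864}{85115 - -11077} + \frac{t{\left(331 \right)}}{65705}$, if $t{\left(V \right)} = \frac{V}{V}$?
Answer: $- \frac{508084741}{790036920} \approx -0.64312$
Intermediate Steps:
$t{\left(V \right)} = 1$
$- \frac{61864}{85115 - -11077} + \frac{t{\left(331 \right)}}{65705} = - \frac{61864}{85115 - -11077} + 1 \cdot \frac{1}{65705} = - \frac{61864}{85115 + 11077} + 1 \cdot \frac{1}{65705} = - \frac{61864}{96192} + \frac{1}{65705} = \left(-61864\right) \frac{1}{96192} + \frac{1}{65705} = - \frac{7733}{12024} + \frac{1}{65705} = - \frac{508084741}{790036920}$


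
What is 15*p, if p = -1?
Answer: -15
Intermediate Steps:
15*p = 15*(-1) = -15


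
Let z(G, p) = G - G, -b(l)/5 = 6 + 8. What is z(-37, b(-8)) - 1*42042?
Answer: -42042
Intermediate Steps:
b(l) = -70 (b(l) = -5*(6 + 8) = -5*14 = -70)
z(G, p) = 0
z(-37, b(-8)) - 1*42042 = 0 - 1*42042 = 0 - 42042 = -42042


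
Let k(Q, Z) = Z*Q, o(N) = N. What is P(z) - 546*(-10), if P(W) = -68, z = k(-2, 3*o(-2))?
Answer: 5392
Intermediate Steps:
k(Q, Z) = Q*Z
z = 12 (z = -6*(-2) = -2*(-6) = 12)
P(z) - 546*(-10) = -68 - 546*(-10) = -68 + 5460 = 5392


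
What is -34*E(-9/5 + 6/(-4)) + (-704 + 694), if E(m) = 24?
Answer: -826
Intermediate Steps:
-34*E(-9/5 + 6/(-4)) + (-704 + 694) = -34*24 + (-704 + 694) = -816 - 10 = -826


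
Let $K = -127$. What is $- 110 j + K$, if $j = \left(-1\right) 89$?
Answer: $9663$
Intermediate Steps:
$j = -89$
$- 110 j + K = \left(-110\right) \left(-89\right) - 127 = 9790 - 127 = 9663$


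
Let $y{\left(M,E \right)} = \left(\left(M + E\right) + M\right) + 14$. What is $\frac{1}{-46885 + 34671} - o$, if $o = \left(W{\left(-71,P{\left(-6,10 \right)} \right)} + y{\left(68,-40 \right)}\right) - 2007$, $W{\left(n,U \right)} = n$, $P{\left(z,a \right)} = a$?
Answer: $\frac{24037151}{12214} \approx 1968.0$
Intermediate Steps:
$y{\left(M,E \right)} = 14 + E + 2 M$ ($y{\left(M,E \right)} = \left(\left(E + M\right) + M\right) + 14 = \left(E + 2 M\right) + 14 = 14 + E + 2 M$)
$o = -1968$ ($o = \left(-71 + \left(14 - 40 + 2 \cdot 68\right)\right) - 2007 = \left(-71 + \left(14 - 40 + 136\right)\right) - 2007 = \left(-71 + 110\right) - 2007 = 39 - 2007 = -1968$)
$\frac{1}{-46885 + 34671} - o = \frac{1}{-46885 + 34671} - -1968 = \frac{1}{-12214} + 1968 = - \frac{1}{12214} + 1968 = \frac{24037151}{12214}$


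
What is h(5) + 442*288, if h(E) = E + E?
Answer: 127306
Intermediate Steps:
h(E) = 2*E
h(5) + 442*288 = 2*5 + 442*288 = 10 + 127296 = 127306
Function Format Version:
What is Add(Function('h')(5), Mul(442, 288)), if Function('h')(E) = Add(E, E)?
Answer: 127306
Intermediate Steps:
Function('h')(E) = Mul(2, E)
Add(Function('h')(5), Mul(442, 288)) = Add(Mul(2, 5), Mul(442, 288)) = Add(10, 127296) = 127306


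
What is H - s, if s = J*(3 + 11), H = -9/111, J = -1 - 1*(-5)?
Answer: -2075/37 ≈ -56.081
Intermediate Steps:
J = 4 (J = -1 + 5 = 4)
H = -3/37 (H = -9*1/111 = -3/37 ≈ -0.081081)
s = 56 (s = 4*(3 + 11) = 4*14 = 56)
H - s = -3/37 - 1*56 = -3/37 - 56 = -2075/37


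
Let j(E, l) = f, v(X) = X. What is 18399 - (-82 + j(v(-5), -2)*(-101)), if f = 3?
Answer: 18784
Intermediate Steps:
j(E, l) = 3
18399 - (-82 + j(v(-5), -2)*(-101)) = 18399 - (-82 + 3*(-101)) = 18399 - (-82 - 303) = 18399 - 1*(-385) = 18399 + 385 = 18784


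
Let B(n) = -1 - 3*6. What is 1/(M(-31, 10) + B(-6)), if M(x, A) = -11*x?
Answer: 1/322 ≈ 0.0031056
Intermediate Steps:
B(n) = -19 (B(n) = -1 - 18 = -19)
1/(M(-31, 10) + B(-6)) = 1/(-11*(-31) - 19) = 1/(341 - 19) = 1/322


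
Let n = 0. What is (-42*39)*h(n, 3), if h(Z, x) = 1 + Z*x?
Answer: -1638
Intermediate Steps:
(-42*39)*h(n, 3) = (-42*39)*(1 + 0*3) = -1638*(1 + 0) = -1638*1 = -1638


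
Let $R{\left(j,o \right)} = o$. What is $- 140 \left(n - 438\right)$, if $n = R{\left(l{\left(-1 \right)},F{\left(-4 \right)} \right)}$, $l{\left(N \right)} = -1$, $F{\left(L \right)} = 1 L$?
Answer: $61880$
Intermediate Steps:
$F{\left(L \right)} = L$
$n = -4$
$- 140 \left(n - 438\right) = - 140 \left(-4 - 438\right) = \left(-140\right) \left(-442\right) = 61880$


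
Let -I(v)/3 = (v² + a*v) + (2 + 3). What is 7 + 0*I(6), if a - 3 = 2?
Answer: 7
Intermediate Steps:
a = 5 (a = 3 + 2 = 5)
I(v) = -15 - 15*v - 3*v² (I(v) = -3*((v² + 5*v) + (2 + 3)) = -3*((v² + 5*v) + 5) = -3*(5 + v² + 5*v) = -15 - 15*v - 3*v²)
7 + 0*I(6) = 7 + 0*(-15 - 15*6 - 3*6²) = 7 + 0*(-15 - 90 - 3*36) = 7 + 0*(-15 - 90 - 108) = 7 + 0*(-213) = 7 + 0 = 7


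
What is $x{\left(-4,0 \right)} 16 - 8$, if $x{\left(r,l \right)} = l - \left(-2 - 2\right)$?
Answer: $56$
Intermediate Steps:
$x{\left(r,l \right)} = 4 + l$ ($x{\left(r,l \right)} = l - -4 = l + 4 = 4 + l$)
$x{\left(-4,0 \right)} 16 - 8 = \left(4 + 0\right) 16 - 8 = 4 \cdot 16 - 8 = 64 - 8 = 56$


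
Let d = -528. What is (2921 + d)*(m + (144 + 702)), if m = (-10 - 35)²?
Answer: 6870303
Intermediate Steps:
m = 2025 (m = (-45)² = 2025)
(2921 + d)*(m + (144 + 702)) = (2921 - 528)*(2025 + (144 + 702)) = 2393*(2025 + 846) = 2393*2871 = 6870303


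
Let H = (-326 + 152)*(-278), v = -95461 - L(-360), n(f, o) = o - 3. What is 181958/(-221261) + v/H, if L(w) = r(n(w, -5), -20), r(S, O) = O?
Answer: -29919043477/10702837092 ≈ -2.7954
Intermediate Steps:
n(f, o) = -3 + o
L(w) = -20
v = -95441 (v = -95461 - 1*(-20) = -95461 + 20 = -95441)
H = 48372 (H = -174*(-278) = 48372)
181958/(-221261) + v/H = 181958/(-221261) - 95441/48372 = 181958*(-1/221261) - 95441*1/48372 = -181958/221261 - 95441/48372 = -29919043477/10702837092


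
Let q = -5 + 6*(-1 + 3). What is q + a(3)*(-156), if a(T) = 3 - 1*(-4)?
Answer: -1085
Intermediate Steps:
a(T) = 7 (a(T) = 3 + 4 = 7)
q = 7 (q = -5 + 6*2 = -5 + 12 = 7)
q + a(3)*(-156) = 7 + 7*(-156) = 7 - 1092 = -1085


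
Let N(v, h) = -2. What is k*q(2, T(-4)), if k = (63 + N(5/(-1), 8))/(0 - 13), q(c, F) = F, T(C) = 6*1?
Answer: -366/13 ≈ -28.154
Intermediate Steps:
T(C) = 6
k = -61/13 (k = (63 - 2)/(0 - 13) = 61/(-13) = 61*(-1/13) = -61/13 ≈ -4.6923)
k*q(2, T(-4)) = -61/13*6 = -366/13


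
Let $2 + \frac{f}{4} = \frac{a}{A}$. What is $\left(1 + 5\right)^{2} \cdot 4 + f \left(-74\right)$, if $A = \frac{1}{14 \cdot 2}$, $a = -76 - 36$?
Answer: $928992$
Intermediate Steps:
$a = -112$ ($a = -76 - 36 = -112$)
$A = \frac{1}{28} \approx 0.035714$
$f = -12552$ ($f = -8 + 4 \left(- 112 \frac{1}{\frac{1}{28}}\right) = -8 + 4 \left(\left(-112\right) 28\right) = -8 + 4 \left(-3136\right) = -8 - 12544 = -12552$)
$\left(1 + 5\right)^{2} \cdot 4 + f \left(-74\right) = \left(1 + 5\right)^{2} \cdot 4 - -928848 = 6^{2} \cdot 4 + 928848 = 36 \cdot 4 + 928848 = 144 + 928848 = 928992$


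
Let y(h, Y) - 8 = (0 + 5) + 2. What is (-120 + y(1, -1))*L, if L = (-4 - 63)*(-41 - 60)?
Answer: -710535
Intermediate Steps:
y(h, Y) = 15 (y(h, Y) = 8 + ((0 + 5) + 2) = 8 + (5 + 2) = 8 + 7 = 15)
L = 6767 (L = -67*(-101) = 6767)
(-120 + y(1, -1))*L = (-120 + 15)*6767 = -105*6767 = -710535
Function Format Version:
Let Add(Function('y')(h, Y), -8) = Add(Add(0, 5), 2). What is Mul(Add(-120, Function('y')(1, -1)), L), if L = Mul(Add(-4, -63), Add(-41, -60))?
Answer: -710535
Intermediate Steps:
Function('y')(h, Y) = 15 (Function('y')(h, Y) = Add(8, Add(Add(0, 5), 2)) = Add(8, Add(5, 2)) = Add(8, 7) = 15)
L = 6767 (L = Mul(-67, -101) = 6767)
Mul(Add(-120, Function('y')(1, -1)), L) = Mul(Add(-120, 15), 6767) = Mul(-105, 6767) = -710535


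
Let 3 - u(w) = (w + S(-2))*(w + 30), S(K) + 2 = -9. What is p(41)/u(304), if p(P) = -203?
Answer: 203/97859 ≈ 0.0020744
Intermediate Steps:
S(K) = -11 (S(K) = -2 - 9 = -11)
u(w) = 3 - (-11 + w)*(30 + w) (u(w) = 3 - (w - 11)*(w + 30) = 3 - (-11 + w)*(30 + w))
p(41)/u(304) = -203/(333 - 1*304**2 - 19*304) = -203/(333 - 1*92416 - 5776) = -203/(333 - 92416 - 5776) = -203/(-97859) = -203*(-1/97859) = 203/97859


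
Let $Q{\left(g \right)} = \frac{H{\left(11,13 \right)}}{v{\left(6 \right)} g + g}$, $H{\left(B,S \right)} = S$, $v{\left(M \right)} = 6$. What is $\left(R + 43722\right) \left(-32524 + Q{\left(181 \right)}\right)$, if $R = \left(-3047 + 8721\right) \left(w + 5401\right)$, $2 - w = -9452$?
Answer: $- \frac{3475102663581840}{1267} \approx -2.7428 \cdot 10^{12}$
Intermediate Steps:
$w = 9454$ ($w = 2 - -9452 = 2 + 9452 = 9454$)
$R = 84287270$ ($R = \left(-3047 + 8721\right) \left(9454 + 5401\right) = 5674 \cdot 14855 = 84287270$)
$Q{\left(g \right)} = \frac{13}{7 g}$ ($Q{\left(g \right)} = \frac{13}{6 g + g} = \frac{13}{7 g}$)
$\left(R + 43722\right) \left(-32524 + Q{\left(181 \right)}\right) = \left(84287270 + 43722\right) \left(-32524 + \frac{13}{7 \cdot 181}\right) = 84330992 \left(-32524 + \frac{13}{7} \cdot \frac{1}{181}\right) = 84330992 \left(-32524 + \frac{13}{1267}\right) = 84330992 \left(- \frac{41207895}{1267}\right) = - \frac{3475102663581840}{1267}$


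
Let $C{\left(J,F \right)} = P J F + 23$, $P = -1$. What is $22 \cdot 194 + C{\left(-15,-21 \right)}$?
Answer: $3976$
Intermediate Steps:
$C{\left(J,F \right)} = 23 - F J$ ($C{\left(J,F \right)} = - J F + 23 = - F J + 23 = 23 - F J$)
$22 \cdot 194 + C{\left(-15,-21 \right)} = 22 \cdot 194 + \left(23 - \left(-21\right) \left(-15\right)\right) = 4268 + \left(23 - 315\right) = 4268 - 292 = 3976$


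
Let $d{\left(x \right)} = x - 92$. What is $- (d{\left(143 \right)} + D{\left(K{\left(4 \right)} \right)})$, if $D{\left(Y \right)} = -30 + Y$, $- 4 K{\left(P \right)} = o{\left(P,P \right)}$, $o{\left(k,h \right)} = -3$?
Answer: $- \frac{87}{4} \approx -21.75$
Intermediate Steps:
$d{\left(x \right)} = -92 + x$ ($d{\left(x \right)} = x - 92 = -92 + x$)
$K{\left(P \right)} = \frac{3}{4}$ ($K{\left(P \right)} = \left(- \frac{1}{4}\right) \left(-3\right) = \frac{3}{4}$)
$- (d{\left(143 \right)} + D{\left(K{\left(4 \right)} \right)}) = - (\left(-92 + 143\right) + \left(-30 + \frac{3}{4}\right)) = - (51 - \frac{117}{4}) = \left(-1\right) \frac{87}{4} = - \frac{87}{4}$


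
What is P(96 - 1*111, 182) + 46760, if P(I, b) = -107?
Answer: 46653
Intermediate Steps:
P(96 - 1*111, 182) + 46760 = -107 + 46760 = 46653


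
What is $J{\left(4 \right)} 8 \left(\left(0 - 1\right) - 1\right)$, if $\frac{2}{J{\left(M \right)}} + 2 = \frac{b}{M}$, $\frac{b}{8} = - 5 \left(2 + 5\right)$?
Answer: $\frac{4}{9} \approx 0.44444$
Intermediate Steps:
$b = -280$ ($b = 8 \left(- 5 \left(2 + 5\right)\right) = 8 \left(\left(-5\right) 7\right) = 8 \left(-35\right) = -280$)
$J{\left(M \right)} = \frac{2}{-2 - \frac{280}{M}}$
$J{\left(4 \right)} 8 \left(\left(0 - 1\right) - 1\right) = \left(-1\right) 4 \frac{1}{140 + 4} \cdot 8 \left(\left(0 - 1\right) - 1\right) = \left(-1\right) 4 \cdot \frac{1}{144} \cdot 8 \left(-1 - 1\right) = \left(-1\right) 4 \cdot \frac{1}{144} \cdot 8 \left(-2\right) = \left(- \frac{1}{36}\right) 8 \left(-2\right) = \left(- \frac{2}{9}\right) \left(-2\right) = \frac{4}{9}$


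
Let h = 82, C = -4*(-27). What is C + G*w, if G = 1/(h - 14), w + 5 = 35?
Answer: 3687/34 ≈ 108.44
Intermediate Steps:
C = 108
w = 30 (w = -5 + 35 = 30)
G = 1/68 (G = 1/(82 - 14) = 1/68 ≈ 0.014706)
C + G*w = 108 + (1/68)*30 = 108 + 15/34 = 3687/34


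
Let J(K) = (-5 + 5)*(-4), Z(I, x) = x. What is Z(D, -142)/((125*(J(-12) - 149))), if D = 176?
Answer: 142/18625 ≈ 0.0076242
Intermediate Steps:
J(K) = 0 (J(K) = 0*(-4) = 0)
Z(D, -142)/((125*(J(-12) - 149))) = -142*1/(125*(0 - 149)) = -142/(125*(-149)) = -142/(-18625) = -142*(-1/18625) = 142/18625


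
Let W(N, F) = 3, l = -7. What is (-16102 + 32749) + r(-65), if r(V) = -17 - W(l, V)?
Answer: 16627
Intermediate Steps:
r(V) = -20 (r(V) = -17 - 1*3 = -17 - 3 = -20)
(-16102 + 32749) + r(-65) = (-16102 + 32749) - 20 = 16647 - 20 = 16627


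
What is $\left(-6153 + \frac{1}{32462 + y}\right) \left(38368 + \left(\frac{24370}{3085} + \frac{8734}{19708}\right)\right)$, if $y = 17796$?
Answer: $- \frac{72152838539312062707}{305564518844} \approx -2.3613 \cdot 10^{8}$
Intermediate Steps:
$\left(-6153 + \frac{1}{32462 + y}\right) \left(38368 + \left(\frac{24370}{3085} + \frac{8734}{19708}\right)\right) = \left(-6153 + \frac{1}{32462 + 17796}\right) \left(38368 + \left(\frac{24370}{3085} + \frac{8734}{19708}\right)\right) = \left(-6153 + \frac{1}{50258}\right) \left(38368 + \left(24370 \cdot \frac{1}{3085} + 8734 \cdot \frac{1}{19708}\right)\right) = \left(-6153 + \frac{1}{50258}\right) \left(38368 + \left(\frac{4874}{617} + \frac{4367}{9854}\right)\right) = - \frac{309237473 \left(38368 + \frac{50722835}{6079918}\right)}{50258} = \left(- \frac{309237473}{50258}\right) \frac{233325016659}{6079918} = - \frac{72152838539312062707}{305564518844}$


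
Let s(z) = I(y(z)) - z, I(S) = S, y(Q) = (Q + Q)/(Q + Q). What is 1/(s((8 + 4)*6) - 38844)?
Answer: -1/38915 ≈ -2.5697e-5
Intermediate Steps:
y(Q) = 1 (y(Q) = (2*Q)/((2*Q)) = (2*Q)*(1/(2*Q)) = 1)
s(z) = 1 - z
1/(s((8 + 4)*6) - 38844) = 1/((1 - (8 + 4)*6) - 38844) = 1/((1 - 12*6) - 38844) = 1/((1 - 1*72) - 38844) = 1/((1 - 72) - 38844) = 1/(-71 - 38844) = 1/(-38915) = -1/38915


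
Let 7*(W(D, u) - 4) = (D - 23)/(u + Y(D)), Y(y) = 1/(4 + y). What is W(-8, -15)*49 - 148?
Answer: 3796/61 ≈ 62.229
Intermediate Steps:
W(D, u) = 4 + (-23 + D)/(7*(u + 1/(4 + D))) (W(D, u) = 4 + ((D - 23)/(u + 1/(4 + D)))/7 = 4 + ((-23 + D)/(u + 1/(4 + D)))/7 = 4 + (-23 + D)/(7*(u + 1/(4 + D))))
W(-8, -15)*49 - 148 = ((28 + (4 - 8)*(-23 - 8 + 28*(-15)))/(7*(1 - 15*(4 - 8))))*49 - 148 = ((28 - 4*(-23 - 8 - 420))/(7*(1 - 15*(-4))))*49 - 148 = ((28 - 4*(-451))/(7*(1 + 60)))*49 - 148 = ((⅐)*(28 + 1804)/61)*49 - 148 = ((⅐)*(1/61)*1832)*49 - 148 = (1832/427)*49 - 148 = 12824/61 - 148 = 3796/61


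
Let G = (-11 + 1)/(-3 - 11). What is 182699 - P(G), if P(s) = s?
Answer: 1278888/7 ≈ 1.8270e+5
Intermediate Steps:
G = 5/7 (G = -10/(-14) = -1/14*(-10) = 5/7 ≈ 0.71429)
182699 - P(G) = 182699 - 1*5/7 = 182699 - 5/7 = 1278888/7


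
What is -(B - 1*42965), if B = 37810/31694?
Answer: 680847450/15847 ≈ 42964.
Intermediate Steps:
B = 18905/15847 (B = 37810*(1/31694) = 18905/15847 ≈ 1.1930)
-(B - 1*42965) = -(18905/15847 - 1*42965) = -(18905/15847 - 42965) = -1*(-680847450/15847) = 680847450/15847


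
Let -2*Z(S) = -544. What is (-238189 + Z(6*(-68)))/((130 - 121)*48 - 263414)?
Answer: 237917/262982 ≈ 0.90469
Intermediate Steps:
Z(S) = 272 (Z(S) = -1/2*(-544) = 272)
(-238189 + Z(6*(-68)))/((130 - 121)*48 - 263414) = (-238189 + 272)/((130 - 121)*48 - 263414) = -237917/(9*48 - 263414) = -237917/(432 - 263414) = -237917/(-262982) = -237917*(-1/262982) = 237917/262982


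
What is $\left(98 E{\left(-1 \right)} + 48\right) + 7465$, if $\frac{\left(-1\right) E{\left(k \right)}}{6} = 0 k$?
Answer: $7513$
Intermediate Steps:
$E{\left(k \right)} = 0$ ($E{\left(k \right)} = - 6 \cdot 0 k = \left(-6\right) 0 = 0$)
$\left(98 E{\left(-1 \right)} + 48\right) + 7465 = \left(98 \cdot 0 + 48\right) + 7465 = \left(0 + 48\right) + 7465 = 48 + 7465 = 7513$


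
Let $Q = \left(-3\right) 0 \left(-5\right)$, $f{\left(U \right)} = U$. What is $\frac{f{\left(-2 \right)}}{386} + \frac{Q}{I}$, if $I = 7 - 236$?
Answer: $- \frac{1}{193} \approx -0.0051813$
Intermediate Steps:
$I = -229$ ($I = 7 - 236 = -229$)
$Q = 0$ ($Q = 0 \left(-5\right) = 0$)
$\frac{f{\left(-2 \right)}}{386} + \frac{Q}{I} = - \frac{2}{386} + \frac{0}{-229} = \left(-2\right) \frac{1}{386} + 0 \left(- \frac{1}{229}\right) = - \frac{1}{193} + 0 = - \frac{1}{193}$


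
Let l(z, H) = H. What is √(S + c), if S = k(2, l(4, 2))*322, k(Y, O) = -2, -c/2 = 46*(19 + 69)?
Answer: 2*I*√2185 ≈ 93.488*I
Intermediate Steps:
c = -8096 (c = -92*(19 + 69) = -92*88 = -2*4048 = -8096)
S = -644 (S = -2*322 = -644)
√(S + c) = √(-644 - 8096) = √(-8740) = 2*I*√2185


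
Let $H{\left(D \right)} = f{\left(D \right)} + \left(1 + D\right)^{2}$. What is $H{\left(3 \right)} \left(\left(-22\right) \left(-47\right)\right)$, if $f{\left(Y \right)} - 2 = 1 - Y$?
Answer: $16544$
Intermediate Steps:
$f{\left(Y \right)} = 3 - Y$ ($f{\left(Y \right)} = 2 - \left(-1 + Y\right) = 3 - Y$)
$H{\left(D \right)} = 3 + \left(1 + D\right)^{2} - D$ ($H{\left(D \right)} = \left(3 - D\right) + \left(1 + D\right)^{2} = 3 + \left(1 + D\right)^{2} - D$)
$H{\left(3 \right)} \left(\left(-22\right) \left(-47\right)\right) = \left(4 + 3 + 3^{2}\right) \left(\left(-22\right) \left(-47\right)\right) = \left(4 + 3 + 9\right) 1034 = 16 \cdot 1034 = 16544$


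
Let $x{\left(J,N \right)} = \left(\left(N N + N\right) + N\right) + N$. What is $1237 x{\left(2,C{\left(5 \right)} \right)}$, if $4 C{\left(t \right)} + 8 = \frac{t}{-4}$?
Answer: $- \frac{503459}{256} \approx -1966.6$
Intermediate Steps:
$C{\left(t \right)} = -2 - \frac{t}{16}$ ($C{\left(t \right)} = -2 + \frac{t \frac{1}{-4}}{4} = -2 + \frac{t \left(- \frac{1}{4}\right)}{4} = -2 + \frac{\left(- \frac{1}{4}\right) t}{4} = -2 - \frac{t}{16}$)
$x{\left(J,N \right)} = N^{2} + 3 N$ ($x{\left(J,N \right)} = \left(\left(N^{2} + N\right) + N\right) + N = \left(\left(N + N^{2}\right) + N\right) + N = \left(N^{2} + 2 N\right) + N = N^{2} + 3 N$)
$1237 x{\left(2,C{\left(5 \right)} \right)} = 1237 \left(-2 - \frac{5}{16}\right) \left(3 - \frac{37}{16}\right) = 1237 \left(- \frac{37 \left(3 - \frac{37}{16}\right)}{16}\right) = 1237 \left(\left(- \frac{37}{16}\right) \frac{11}{16}\right) = 1237 \left(- \frac{407}{256}\right) = - \frac{503459}{256}$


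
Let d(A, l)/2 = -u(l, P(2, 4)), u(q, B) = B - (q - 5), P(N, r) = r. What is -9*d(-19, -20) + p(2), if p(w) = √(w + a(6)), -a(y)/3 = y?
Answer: 522 + 4*I ≈ 522.0 + 4.0*I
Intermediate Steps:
a(y) = -3*y
u(q, B) = 5 + B - q (u(q, B) = B - (-5 + q) = B + (5 - q) = 5 + B - q)
d(A, l) = -18 + 2*l (d(A, l) = 2*(-(5 + 4 - l)) = 2*(-(9 - l)) = 2*(-9 + l) = -18 + 2*l)
p(w) = √(-18 + w) (p(w) = √(w - 3*6) = √(w - 18) = √(-18 + w))
-9*d(-19, -20) + p(2) = -9*(-18 + 2*(-20)) + √(-18 + 2) = -9*(-18 - 40) + √(-16) = -9*(-58) + 4*I = 522 + 4*I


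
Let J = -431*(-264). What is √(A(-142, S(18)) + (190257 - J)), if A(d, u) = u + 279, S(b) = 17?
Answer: √76769 ≈ 277.07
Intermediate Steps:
J = 113784
A(d, u) = 279 + u
√(A(-142, S(18)) + (190257 - J)) = √((279 + 17) + (190257 - 1*113784)) = √(296 + (190257 - 113784)) = √(296 + 76473) = √76769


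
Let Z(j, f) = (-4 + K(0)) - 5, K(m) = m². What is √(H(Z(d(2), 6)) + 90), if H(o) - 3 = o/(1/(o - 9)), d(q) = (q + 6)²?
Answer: √255 ≈ 15.969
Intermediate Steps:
d(q) = (6 + q)²
Z(j, f) = -9 (Z(j, f) = (-4 + 0²) - 5 = (-4 + 0) - 5 = -4 - 5 = -9)
H(o) = 3 + o*(-9 + o) (H(o) = 3 + o/(1/(o - 9)) = 3 + o/(1/(-9 + o)) = 3 + o*(-9 + o))
√(H(Z(d(2), 6)) + 90) = √((3 + (-9)² - 9*(-9)) + 90) = √((3 + 81 + 81) + 90) = √(165 + 90) = √255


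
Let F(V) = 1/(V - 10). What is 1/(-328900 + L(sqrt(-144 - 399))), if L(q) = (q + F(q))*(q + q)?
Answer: (-sqrt(543) - 10*I)/(4*(82496*sqrt(543) + 824965*I)) ≈ -3.0304e-6 + 6.656e-12*I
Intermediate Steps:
F(V) = 1/(-10 + V)
L(q) = 2*q*(q + 1/(-10 + q)) (L(q) = (q + 1/(-10 + q))*(q + q) = (q + 1/(-10 + q))*(2*q) = 2*q*(q + 1/(-10 + q)))
1/(-328900 + L(sqrt(-144 - 399))) = 1/(-328900 + 2*sqrt(-144 - 399)*(1 + sqrt(-144 - 399)*(-10 + sqrt(-144 - 399)))/(-10 + sqrt(-144 - 399))) = 1/(-328900 + 2*sqrt(-543)*(1 + sqrt(-543)*(-10 + sqrt(-543)))/(-10 + sqrt(-543))) = 1/(-328900 + 2*(I*sqrt(543))*(1 + (I*sqrt(543))*(-10 + I*sqrt(543)))/(-10 + I*sqrt(543))) = 1/(-328900 + 2*(I*sqrt(543))*(1 + I*sqrt(543)*(-10 + I*sqrt(543)))/(-10 + I*sqrt(543))) = 1/(-328900 + 2*I*sqrt(543)*(1 + I*sqrt(543)*(-10 + I*sqrt(543)))/(-10 + I*sqrt(543)))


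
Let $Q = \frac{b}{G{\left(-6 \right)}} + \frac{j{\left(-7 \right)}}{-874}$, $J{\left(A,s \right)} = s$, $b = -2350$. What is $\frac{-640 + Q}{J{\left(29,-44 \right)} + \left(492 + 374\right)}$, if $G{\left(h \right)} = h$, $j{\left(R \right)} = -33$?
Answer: $- \frac{651031}{2155284} \approx -0.30206$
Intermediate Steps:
$Q = \frac{1027049}{2622}$ ($Q = - \frac{2350}{-6} - \frac{33}{-874} = \left(-2350\right) \left(- \frac{1}{6}\right) - - \frac{33}{874} = \frac{1175}{3} + \frac{33}{874} = \frac{1027049}{2622} \approx 391.7$)
$\frac{-640 + Q}{J{\left(29,-44 \right)} + \left(492 + 374\right)} = \frac{-640 + \frac{1027049}{2622}}{-44 + \left(492 + 374\right)} = - \frac{651031}{2622 \left(-44 + 866\right)} = - \frac{651031}{2622 \cdot 822} = \left(- \frac{651031}{2622}\right) \frac{1}{822} = - \frac{651031}{2155284}$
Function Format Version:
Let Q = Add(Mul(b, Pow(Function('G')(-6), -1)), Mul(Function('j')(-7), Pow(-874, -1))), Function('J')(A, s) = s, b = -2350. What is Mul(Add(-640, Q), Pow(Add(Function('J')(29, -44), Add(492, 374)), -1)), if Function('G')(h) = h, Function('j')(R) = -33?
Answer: Rational(-651031, 2155284) ≈ -0.30206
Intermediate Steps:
Q = Rational(1027049, 2622) (Q = Add(Mul(-2350, Pow(-6, -1)), Mul(-33, Pow(-874, -1))) = Add(Mul(-2350, Rational(-1, 6)), Mul(-33, Rational(-1, 874))) = Add(Rational(1175, 3), Rational(33, 874)) = Rational(1027049, 2622) ≈ 391.70)
Mul(Add(-640, Q), Pow(Add(Function('J')(29, -44), Add(492, 374)), -1)) = Mul(Add(-640, Rational(1027049, 2622)), Pow(Add(-44, Add(492, 374)), -1)) = Mul(Rational(-651031, 2622), Pow(Add(-44, 866), -1)) = Mul(Rational(-651031, 2622), Pow(822, -1)) = Mul(Rational(-651031, 2622), Rational(1, 822)) = Rational(-651031, 2155284)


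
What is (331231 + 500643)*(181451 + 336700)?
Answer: 431036344974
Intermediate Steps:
(331231 + 500643)*(181451 + 336700) = 831874*518151 = 431036344974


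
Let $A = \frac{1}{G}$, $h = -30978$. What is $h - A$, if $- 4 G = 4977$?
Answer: $- \frac{154177502}{4977} \approx -30978.0$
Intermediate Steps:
$G = - \frac{4977}{4}$ ($G = \left(- \frac{1}{4}\right) 4977 = - \frac{4977}{4} \approx -1244.3$)
$A = - \frac{4}{4977}$ ($A = \frac{1}{- \frac{4977}{4}} = - \frac{4}{4977} \approx -0.0008037$)
$h - A = -30978 - - \frac{4}{4977} = -30978 + \frac{4}{4977} = - \frac{154177502}{4977}$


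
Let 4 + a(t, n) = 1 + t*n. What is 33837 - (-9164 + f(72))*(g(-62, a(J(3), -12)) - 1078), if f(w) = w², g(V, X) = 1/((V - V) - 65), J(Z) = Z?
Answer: -55336635/13 ≈ -4.2567e+6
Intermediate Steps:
a(t, n) = -3 + n*t (a(t, n) = -4 + (1 + t*n) = -4 + (1 + n*t) = -3 + n*t)
g(V, X) = -1/65 (g(V, X) = 1/(0 - 65) = 1/(-65) = -1/65)
33837 - (-9164 + f(72))*(g(-62, a(J(3), -12)) - 1078) = 33837 - (-9164 + 72²)*(-1/65 - 1078) = 33837 - (-9164 + 5184)*(-70071)/65 = 33837 - (-3980)*(-70071)/65 = 33837 - 1*55776516/13 = 33837 - 55776516/13 = -55336635/13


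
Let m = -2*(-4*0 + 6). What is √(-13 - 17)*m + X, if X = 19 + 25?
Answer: 44 - 12*I*√30 ≈ 44.0 - 65.727*I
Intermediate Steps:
X = 44
m = -12 (m = -2*(0 + 6) = -2*6 = -12)
√(-13 - 17)*m + X = √(-13 - 17)*(-12) + 44 = √(-30)*(-12) + 44 = (I*√30)*(-12) + 44 = -12*I*√30 + 44 = 44 - 12*I*√30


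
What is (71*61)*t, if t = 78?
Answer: 337818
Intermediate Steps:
(71*61)*t = (71*61)*78 = 4331*78 = 337818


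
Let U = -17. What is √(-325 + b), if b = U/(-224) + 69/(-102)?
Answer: 11*I*√2438786/952 ≈ 18.044*I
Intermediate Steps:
b = -2287/3808 (b = -17/(-224) + 69/(-102) = -17*(-1/224) + 69*(-1/102) = 17/224 - 23/34 = -2287/3808 ≈ -0.60058)
√(-325 + b) = √(-325 - 2287/3808) = √(-1239887/3808) = 11*I*√2438786/952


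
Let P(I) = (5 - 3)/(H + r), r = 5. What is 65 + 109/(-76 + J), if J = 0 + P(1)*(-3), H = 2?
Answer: 34207/538 ≈ 63.582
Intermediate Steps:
P(I) = 2/7 (P(I) = (5 - 3)/(2 + 5) = 2/7)
J = -6/7 (J = 0 + (2/7)*(-3) = 0 - 6/7 = -6/7 ≈ -0.85714)
65 + 109/(-76 + J) = 65 + 109/(-76 - 6/7) = 65 + 109/(-538/7) = 65 + 109*(-7/538) = 65 - 763/538 = 34207/538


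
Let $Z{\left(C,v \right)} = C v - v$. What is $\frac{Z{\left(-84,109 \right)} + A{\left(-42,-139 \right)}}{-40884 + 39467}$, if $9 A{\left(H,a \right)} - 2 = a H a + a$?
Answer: $\frac{895004}{12753} \approx 70.18$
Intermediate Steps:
$Z{\left(C,v \right)} = - v + C v$
$A{\left(H,a \right)} = \frac{2}{9} + \frac{a}{9} + \frac{H a^{2}}{9}$ ($A{\left(H,a \right)} = \frac{2}{9} + \frac{a H a + a}{9} = \frac{2}{9} + \frac{H a a + a}{9} = \frac{2}{9} + \frac{H a^{2} + a}{9} = \frac{2}{9} + \frac{a + H a^{2}}{9} = \frac{2}{9} + \left(\frac{a}{9} + \frac{H a^{2}}{9}\right) = \frac{2}{9} + \frac{a}{9} + \frac{H a^{2}}{9}$)
$\frac{Z{\left(-84,109 \right)} + A{\left(-42,-139 \right)}}{-40884 + 39467} = \frac{109 \left(-1 - 84\right) + \left(\frac{2}{9} + \frac{1}{9} \left(-139\right) + \frac{1}{9} \left(-42\right) \left(-139\right)^{2}\right)}{-40884 + 39467} = \frac{109 \left(-85\right) + \left(\frac{2}{9} - \frac{139}{9} + \frac{1}{9} \left(-42\right) 19321\right)}{-1417} = \left(-9265 - \frac{811619}{9}\right) \left(- \frac{1}{1417}\right) = \left(- \frac{895004}{9}\right) \left(- \frac{1}{1417}\right) = \frac{895004}{12753}$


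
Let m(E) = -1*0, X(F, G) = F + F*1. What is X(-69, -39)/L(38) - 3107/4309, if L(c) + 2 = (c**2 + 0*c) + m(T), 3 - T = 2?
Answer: -2537468/3106789 ≈ -0.81675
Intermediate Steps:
T = 1 (T = 3 - 1*2 = 3 - 2 = 1)
X(F, G) = 2*F (X(F, G) = F + F = 2*F)
m(E) = 0
L(c) = -2 + c**2 (L(c) = -2 + ((c**2 + 0*c) + 0) = -2 + ((c**2 + 0) + 0) = -2 + (c**2 + 0) = -2 + c**2)
X(-69, -39)/L(38) - 3107/4309 = (2*(-69))/(-2 + 38**2) - 3107/4309 = -138/(-2 + 1444) - 3107*1/4309 = -138/1442 - 3107/4309 = -138*1/1442 - 3107/4309 = -69/721 - 3107/4309 = -2537468/3106789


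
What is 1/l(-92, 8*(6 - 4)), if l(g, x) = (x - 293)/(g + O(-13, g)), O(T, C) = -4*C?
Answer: -276/277 ≈ -0.99639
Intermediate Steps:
l(g, x) = -(-293 + x)/(3*g) (l(g, x) = (x - 293)/(g - 4*g) = (-293 + x)/((-3*g)) = (-293 + x)*(-1/(3*g)) = -(-293 + x)/(3*g))
1/l(-92, 8*(6 - 4)) = 1/((⅓)*(293 - 8*(6 - 4))/(-92)) = 1/((⅓)*(-1/92)*(293 - 8*2)) = 1/((⅓)*(-1/92)*(293 - 1*16)) = 1/((⅓)*(-1/92)*(293 - 16)) = 1/((⅓)*(-1/92)*277) = 1/(-277/276) = -276/277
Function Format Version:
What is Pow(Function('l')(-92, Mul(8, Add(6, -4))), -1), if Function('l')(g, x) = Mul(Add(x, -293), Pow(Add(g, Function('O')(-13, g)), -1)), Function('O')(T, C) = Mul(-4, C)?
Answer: Rational(-276, 277) ≈ -0.99639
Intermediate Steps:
Function('l')(g, x) = Mul(Rational(-1, 3), Pow(g, -1), Add(-293, x)) (Function('l')(g, x) = Mul(Add(x, -293), Pow(Add(g, Mul(-4, g)), -1)) = Mul(Add(-293, x), Pow(Mul(-3, g), -1)) = Mul(Add(-293, x), Mul(Rational(-1, 3), Pow(g, -1))) = Mul(Rational(-1, 3), Pow(g, -1), Add(-293, x)))
Pow(Function('l')(-92, Mul(8, Add(6, -4))), -1) = Pow(Mul(Rational(1, 3), Pow(-92, -1), Add(293, Mul(-1, Mul(8, Add(6, -4))))), -1) = Pow(Mul(Rational(1, 3), Rational(-1, 92), Add(293, Mul(-1, Mul(8, 2)))), -1) = Pow(Mul(Rational(1, 3), Rational(-1, 92), Add(293, Mul(-1, 16))), -1) = Pow(Mul(Rational(1, 3), Rational(-1, 92), Add(293, -16)), -1) = Pow(Mul(Rational(1, 3), Rational(-1, 92), 277), -1) = Pow(Rational(-277, 276), -1) = Rational(-276, 277)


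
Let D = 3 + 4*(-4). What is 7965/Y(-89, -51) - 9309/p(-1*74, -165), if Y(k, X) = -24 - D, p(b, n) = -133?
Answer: -956946/1463 ≈ -654.10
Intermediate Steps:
D = -13 (D = 3 - 16 = -13)
Y(k, X) = -11 (Y(k, X) = -24 - 1*(-13) = -24 + 13 = -11)
7965/Y(-89, -51) - 9309/p(-1*74, -165) = 7965/(-11) - 9309/(-133) = 7965*(-1/11) - 9309*(-1/133) = -7965/11 + 9309/133 = -956946/1463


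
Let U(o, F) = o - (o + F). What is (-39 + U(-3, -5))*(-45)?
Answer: 1530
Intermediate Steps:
U(o, F) = -F (U(o, F) = o - (F + o) = o + (-F - o) = -F)
(-39 + U(-3, -5))*(-45) = (-39 - 1*(-5))*(-45) = (-39 + 5)*(-45) = -34*(-45) = 1530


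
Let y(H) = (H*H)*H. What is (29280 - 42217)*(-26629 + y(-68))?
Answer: 4412306157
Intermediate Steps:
y(H) = H**3 (y(H) = H**2*H = H**3)
(29280 - 42217)*(-26629 + y(-68)) = (29280 - 42217)*(-26629 + (-68)**3) = -12937*(-26629 - 314432) = -12937*(-341061) = 4412306157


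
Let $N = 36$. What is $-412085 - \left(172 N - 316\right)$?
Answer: $-417961$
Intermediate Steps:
$-412085 - \left(172 N - 316\right) = -412085 - \left(172 \cdot 36 - 316\right) = -412085 - \left(6192 - 316\right) = -412085 - 5876 = -417961$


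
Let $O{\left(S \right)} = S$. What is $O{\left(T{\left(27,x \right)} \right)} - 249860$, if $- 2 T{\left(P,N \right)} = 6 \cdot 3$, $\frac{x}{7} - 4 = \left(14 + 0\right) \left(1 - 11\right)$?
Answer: $-249869$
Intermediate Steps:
$x = -952$ ($x = 28 + 7 \left(14 + 0\right) \left(1 - 11\right) = 28 + 7 \cdot 14 \left(-10\right) = 28 + 7 \left(-140\right) = 28 - 980 = -952$)
$T{\left(P,N \right)} = -9$ ($T{\left(P,N \right)} = - \frac{6 \cdot 3}{2} = \left(- \frac{1}{2}\right) 18 = -9$)
$O{\left(T{\left(27,x \right)} \right)} - 249860 = -9 - 249860 = -249869$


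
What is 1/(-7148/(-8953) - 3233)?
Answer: -8953/28937901 ≈ -0.00030939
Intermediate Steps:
1/(-7148/(-8953) - 3233) = 1/(-7148*(-1/8953) - 3233) = 1/(7148/8953 - 3233) = 1/(-28937901/8953) = -8953/28937901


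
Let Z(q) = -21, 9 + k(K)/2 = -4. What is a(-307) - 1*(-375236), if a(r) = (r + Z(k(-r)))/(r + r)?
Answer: 115197616/307 ≈ 3.7524e+5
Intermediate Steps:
k(K) = -26 (k(K) = -18 + 2*(-4) = -18 - 8 = -26)
a(r) = (-21 + r)/(2*r) (a(r) = (r - 21)/(r + r) = (-21 + r)/((2*r)) = (-21 + r)*(1/(2*r)) = (-21 + r)/(2*r))
a(-307) - 1*(-375236) = (½)*(-21 - 307)/(-307) - 1*(-375236) = (½)*(-1/307)*(-328) + 375236 = 164/307 + 375236 = 115197616/307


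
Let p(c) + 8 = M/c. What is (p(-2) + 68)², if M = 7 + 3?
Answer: 3025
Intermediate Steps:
M = 10
p(c) = -8 + 10/c
(p(-2) + 68)² = ((-8 + 10/(-2)) + 68)² = ((-8 + 10*(-½)) + 68)² = ((-8 - 5) + 68)² = (-13 + 68)² = 55² = 3025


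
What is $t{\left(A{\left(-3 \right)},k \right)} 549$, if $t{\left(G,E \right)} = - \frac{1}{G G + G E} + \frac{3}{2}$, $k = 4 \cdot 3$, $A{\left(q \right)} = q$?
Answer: $\frac{5063}{6} \approx 843.83$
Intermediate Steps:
$k = 12$
$t{\left(G,E \right)} = \frac{3}{2} - \frac{1}{G^{2} + E G}$ ($t{\left(G,E \right)} = - \frac{1}{G^{2} + E G} + 3 \cdot \frac{1}{2} = - \frac{1}{G^{2} + E G} + \frac{3}{2} = \frac{3}{2} - \frac{1}{G^{2} + E G}$)
$t{\left(A{\left(-3 \right)},k \right)} 549 = \frac{-2 + 3 \left(-3\right)^{2} + 3 \cdot 12 \left(-3\right)}{2 \left(-3\right) \left(12 - 3\right)} 549 = \frac{1}{2} \left(- \frac{1}{3}\right) \frac{1}{9} \left(-2 + 3 \cdot 9 - 108\right) 549 = \frac{1}{2} \left(- \frac{1}{3}\right) \frac{1}{9} \left(-2 + 27 - 108\right) 549 = \frac{1}{2} \left(- \frac{1}{3}\right) \frac{1}{9} \left(-83\right) 549 = \frac{83}{54} \cdot 549 = \frac{5063}{6}$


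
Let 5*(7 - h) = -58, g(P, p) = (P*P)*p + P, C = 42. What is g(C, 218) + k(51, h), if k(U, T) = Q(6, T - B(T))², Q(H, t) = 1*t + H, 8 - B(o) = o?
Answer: 9645826/25 ≈ 3.8583e+5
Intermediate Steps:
B(o) = 8 - o
g(P, p) = P + p*P² (g(P, p) = P²*p + P = p*P² + P = P + p*P²)
h = 93/5 (h = 7 - ⅕*(-58) = 7 + 58/5 = 93/5 ≈ 18.600)
Q(H, t) = H + t (Q(H, t) = t + H = H + t)
k(U, T) = (-2 + 2*T)² (k(U, T) = (6 + (T - (8 - T)))² = (6 + (T + (-8 + T)))² = (6 + (-8 + 2*T))² = (-2 + 2*T)²)
g(C, 218) + k(51, h) = 42*(1 + 42*218) + 4*(-1 + 93/5)² = 42*(1 + 9156) + 4*(88/5)² = 42*9157 + 4*(7744/25) = 384594 + 30976/25 = 9645826/25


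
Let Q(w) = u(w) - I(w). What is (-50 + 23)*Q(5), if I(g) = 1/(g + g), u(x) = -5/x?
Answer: 297/10 ≈ 29.700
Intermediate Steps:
I(g) = 1/(2*g)
Q(w) = -11/(2*w) (Q(w) = -5/w - 1/(2*w) = -11/(2*w))
(-50 + 23)*Q(5) = (-50 + 23)*(-11/2/5) = -(-297)/(2*5) = -27*(-11/10) = 297/10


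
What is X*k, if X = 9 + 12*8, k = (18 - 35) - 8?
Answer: -2625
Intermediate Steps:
k = -25 (k = -17 - 8 = -25)
X = 105 (X = 9 + 96 = 105)
X*k = 105*(-25) = -2625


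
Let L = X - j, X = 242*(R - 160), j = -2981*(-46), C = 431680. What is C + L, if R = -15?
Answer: 252204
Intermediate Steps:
j = 137126
X = -42350 (X = 242*(-15 - 160) = 242*(-175) = -42350)
L = -179476 (L = -42350 - 1*137126 = -42350 - 137126 = -179476)
C + L = 431680 - 179476 = 252204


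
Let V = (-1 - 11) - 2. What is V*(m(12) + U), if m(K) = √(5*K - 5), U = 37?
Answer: -518 - 14*√55 ≈ -621.83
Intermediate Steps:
m(K) = √(-5 + 5*K)
V = -14 (V = -12 - 2 = -14)
V*(m(12) + U) = -14*(√(-5 + 5*12) + 37) = -14*(√(-5 + 60) + 37) = -14*(√55 + 37) = -14*(37 + √55) = -518 - 14*√55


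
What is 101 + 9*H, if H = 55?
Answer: 596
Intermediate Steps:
101 + 9*H = 101 + 9*55 = 101 + 495 = 596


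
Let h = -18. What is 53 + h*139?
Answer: -2449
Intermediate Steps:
53 + h*139 = 53 - 18*139 = 53 - 2502 = -2449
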